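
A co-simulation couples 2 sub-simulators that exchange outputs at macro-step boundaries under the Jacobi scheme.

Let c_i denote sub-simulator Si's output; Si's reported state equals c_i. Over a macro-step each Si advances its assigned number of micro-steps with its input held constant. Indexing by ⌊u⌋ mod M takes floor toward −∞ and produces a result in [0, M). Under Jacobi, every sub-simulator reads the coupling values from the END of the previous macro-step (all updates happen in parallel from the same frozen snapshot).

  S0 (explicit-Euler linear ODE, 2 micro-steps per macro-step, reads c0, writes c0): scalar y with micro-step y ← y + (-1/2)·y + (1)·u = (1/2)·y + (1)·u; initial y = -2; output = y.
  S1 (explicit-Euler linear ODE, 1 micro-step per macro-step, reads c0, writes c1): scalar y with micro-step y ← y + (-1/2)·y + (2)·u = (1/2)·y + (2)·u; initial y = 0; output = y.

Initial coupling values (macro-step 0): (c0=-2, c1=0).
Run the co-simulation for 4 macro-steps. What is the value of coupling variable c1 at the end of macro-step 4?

macro 1: S0 reads c0=-2 → after 2×micro: -7/2; S1 reads c0=-2 → after 1×micro: -4 ⇒ (c0=-7/2, c1=-4)
macro 2: S0 reads c0=-7/2 → after 2×micro: -49/8; S1 reads c0=-7/2 → after 1×micro: -9 ⇒ (c0=-49/8, c1=-9)
macro 3: S0 reads c0=-49/8 → after 2×micro: -343/32; S1 reads c0=-49/8 → after 1×micro: -67/4 ⇒ (c0=-343/32, c1=-67/4)
macro 4: S0 reads c0=-343/32 → after 2×micro: -2401/128; S1 reads c0=-343/32 → after 1×micro: -477/16 ⇒ (c0=-2401/128, c1=-477/16)

c1 at macro-step 4 = -477/16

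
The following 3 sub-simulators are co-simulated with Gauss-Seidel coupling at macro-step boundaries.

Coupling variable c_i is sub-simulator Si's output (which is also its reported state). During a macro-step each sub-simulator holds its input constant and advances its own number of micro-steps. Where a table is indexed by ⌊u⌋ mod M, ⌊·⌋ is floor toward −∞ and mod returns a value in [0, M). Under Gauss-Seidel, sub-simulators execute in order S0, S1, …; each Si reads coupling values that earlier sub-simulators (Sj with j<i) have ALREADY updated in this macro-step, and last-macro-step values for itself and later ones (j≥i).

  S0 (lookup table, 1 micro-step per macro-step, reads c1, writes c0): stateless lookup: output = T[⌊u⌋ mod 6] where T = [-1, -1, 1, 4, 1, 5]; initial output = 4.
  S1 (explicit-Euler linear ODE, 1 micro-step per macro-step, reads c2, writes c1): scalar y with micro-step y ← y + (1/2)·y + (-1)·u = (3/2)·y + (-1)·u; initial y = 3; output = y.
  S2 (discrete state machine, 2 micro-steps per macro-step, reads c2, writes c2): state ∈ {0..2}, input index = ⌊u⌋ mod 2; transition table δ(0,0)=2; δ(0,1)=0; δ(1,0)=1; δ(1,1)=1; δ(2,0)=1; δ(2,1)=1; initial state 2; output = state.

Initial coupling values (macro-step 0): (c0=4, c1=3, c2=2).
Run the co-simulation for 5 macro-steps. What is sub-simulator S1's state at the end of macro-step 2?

macro 1: S0 reads c1=3 → after 1×micro: 4; S1 reads c2=2 → after 1×micro: 5/2; S2 reads c2=2 → after 2×micro: 1 ⇒ (c0=4, c1=5/2, c2=1)
macro 2: S0 reads c1=5/2 → after 1×micro: 1; S1 reads c2=1 → after 1×micro: 11/4; S2 reads c2=1 → after 2×micro: 1 ⇒ (c0=1, c1=11/4, c2=1)
macro 3: S0 reads c1=11/4 → after 1×micro: 1; S1 reads c2=1 → after 1×micro: 25/8; S2 reads c2=1 → after 2×micro: 1 ⇒ (c0=1, c1=25/8, c2=1)
macro 4: S0 reads c1=25/8 → after 1×micro: 4; S1 reads c2=1 → after 1×micro: 59/16; S2 reads c2=1 → after 2×micro: 1 ⇒ (c0=4, c1=59/16, c2=1)
macro 5: S0 reads c1=59/16 → after 1×micro: 4; S1 reads c2=1 → after 1×micro: 145/32; S2 reads c2=1 → after 2×micro: 1 ⇒ (c0=4, c1=145/32, c2=1)

S1 state at macro-step 2 = 11/4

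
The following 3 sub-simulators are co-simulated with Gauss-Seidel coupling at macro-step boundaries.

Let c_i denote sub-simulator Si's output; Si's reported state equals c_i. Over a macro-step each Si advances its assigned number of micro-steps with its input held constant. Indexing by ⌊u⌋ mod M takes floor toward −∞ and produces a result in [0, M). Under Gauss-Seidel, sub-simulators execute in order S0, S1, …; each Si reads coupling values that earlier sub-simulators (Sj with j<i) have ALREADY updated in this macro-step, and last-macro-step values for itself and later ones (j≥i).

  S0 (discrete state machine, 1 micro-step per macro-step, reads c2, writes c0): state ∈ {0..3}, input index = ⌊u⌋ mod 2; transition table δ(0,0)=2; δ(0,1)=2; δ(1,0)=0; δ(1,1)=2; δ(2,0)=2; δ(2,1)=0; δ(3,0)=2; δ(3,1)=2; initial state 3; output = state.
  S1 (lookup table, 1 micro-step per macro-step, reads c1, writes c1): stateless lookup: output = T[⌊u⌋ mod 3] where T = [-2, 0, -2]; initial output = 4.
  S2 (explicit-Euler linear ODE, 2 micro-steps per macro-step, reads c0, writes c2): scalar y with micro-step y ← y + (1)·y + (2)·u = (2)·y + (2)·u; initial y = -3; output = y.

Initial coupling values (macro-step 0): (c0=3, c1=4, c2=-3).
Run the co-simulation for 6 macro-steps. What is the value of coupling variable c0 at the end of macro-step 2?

c0 at macro-step 2 = 2

macro 1: S0 reads c2=-3 → after 1×micro: 2; S1 reads c1=4 → after 1×micro: 0; S2 reads c0=2 → after 2×micro: 0 ⇒ (c0=2, c1=0, c2=0)
macro 2: S0 reads c2=0 → after 1×micro: 2; S1 reads c1=0 → after 1×micro: -2; S2 reads c0=2 → after 2×micro: 12 ⇒ (c0=2, c1=-2, c2=12)
macro 3: S0 reads c2=12 → after 1×micro: 2; S1 reads c1=-2 → after 1×micro: 0; S2 reads c0=2 → after 2×micro: 60 ⇒ (c0=2, c1=0, c2=60)
macro 4: S0 reads c2=60 → after 1×micro: 2; S1 reads c1=0 → after 1×micro: -2; S2 reads c0=2 → after 2×micro: 252 ⇒ (c0=2, c1=-2, c2=252)
macro 5: S0 reads c2=252 → after 1×micro: 2; S1 reads c1=-2 → after 1×micro: 0; S2 reads c0=2 → after 2×micro: 1020 ⇒ (c0=2, c1=0, c2=1020)
macro 6: S0 reads c2=1020 → after 1×micro: 2; S1 reads c1=0 → after 1×micro: -2; S2 reads c0=2 → after 2×micro: 4092 ⇒ (c0=2, c1=-2, c2=4092)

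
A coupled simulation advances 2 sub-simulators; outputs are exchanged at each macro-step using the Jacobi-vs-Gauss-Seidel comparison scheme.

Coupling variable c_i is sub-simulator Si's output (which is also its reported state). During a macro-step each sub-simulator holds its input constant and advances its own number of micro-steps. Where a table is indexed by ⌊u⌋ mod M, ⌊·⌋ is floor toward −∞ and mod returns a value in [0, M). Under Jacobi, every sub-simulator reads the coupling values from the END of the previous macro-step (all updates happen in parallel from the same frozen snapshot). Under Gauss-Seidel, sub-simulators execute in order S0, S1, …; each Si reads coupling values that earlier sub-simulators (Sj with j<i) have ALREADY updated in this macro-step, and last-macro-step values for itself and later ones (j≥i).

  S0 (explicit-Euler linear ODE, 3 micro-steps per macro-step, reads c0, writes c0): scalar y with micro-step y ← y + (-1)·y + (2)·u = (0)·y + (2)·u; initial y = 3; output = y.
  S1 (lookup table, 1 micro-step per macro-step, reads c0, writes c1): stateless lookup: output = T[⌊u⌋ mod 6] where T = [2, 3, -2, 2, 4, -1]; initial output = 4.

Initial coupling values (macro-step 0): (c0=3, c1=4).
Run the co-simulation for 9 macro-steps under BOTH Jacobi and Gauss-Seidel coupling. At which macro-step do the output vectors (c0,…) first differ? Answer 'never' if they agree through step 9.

[Jacobi] macro 1: S0 reads c0=3 → after 3×micro: 6; S1 reads c0=3 → after 1×micro: 2 ⇒ (c0=6, c1=2)
[Jacobi] macro 2: S0 reads c0=6 → after 3×micro: 12; S1 reads c0=6 → after 1×micro: 2 ⇒ (c0=12, c1=2)
[Jacobi] macro 3: S0 reads c0=12 → after 3×micro: 24; S1 reads c0=12 → after 1×micro: 2 ⇒ (c0=24, c1=2)
[Jacobi] macro 4: S0 reads c0=24 → after 3×micro: 48; S1 reads c0=24 → after 1×micro: 2 ⇒ (c0=48, c1=2)
[Jacobi] macro 5: S0 reads c0=48 → after 3×micro: 96; S1 reads c0=48 → after 1×micro: 2 ⇒ (c0=96, c1=2)
[Jacobi] macro 6: S0 reads c0=96 → after 3×micro: 192; S1 reads c0=96 → after 1×micro: 2 ⇒ (c0=192, c1=2)
[Jacobi] macro 7: S0 reads c0=192 → after 3×micro: 384; S1 reads c0=192 → after 1×micro: 2 ⇒ (c0=384, c1=2)
[Jacobi] macro 8: S0 reads c0=384 → after 3×micro: 768; S1 reads c0=384 → after 1×micro: 2 ⇒ (c0=768, c1=2)
[Jacobi] macro 9: S0 reads c0=768 → after 3×micro: 1536; S1 reads c0=768 → after 1×micro: 2 ⇒ (c0=1536, c1=2)
[Gauss-Seidel] macro 1: S0 reads c0=3 → after 3×micro: 6; S1 reads c0=6 → after 1×micro: 2 ⇒ (c0=6, c1=2)
[Gauss-Seidel] macro 2: S0 reads c0=6 → after 3×micro: 12; S1 reads c0=12 → after 1×micro: 2 ⇒ (c0=12, c1=2)
[Gauss-Seidel] macro 3: S0 reads c0=12 → after 3×micro: 24; S1 reads c0=24 → after 1×micro: 2 ⇒ (c0=24, c1=2)
[Gauss-Seidel] macro 4: S0 reads c0=24 → after 3×micro: 48; S1 reads c0=48 → after 1×micro: 2 ⇒ (c0=48, c1=2)
[Gauss-Seidel] macro 5: S0 reads c0=48 → after 3×micro: 96; S1 reads c0=96 → after 1×micro: 2 ⇒ (c0=96, c1=2)
[Gauss-Seidel] macro 6: S0 reads c0=96 → after 3×micro: 192; S1 reads c0=192 → after 1×micro: 2 ⇒ (c0=192, c1=2)
[Gauss-Seidel] macro 7: S0 reads c0=192 → after 3×micro: 384; S1 reads c0=384 → after 1×micro: 2 ⇒ (c0=384, c1=2)
[Gauss-Seidel] macro 8: S0 reads c0=384 → after 3×micro: 768; S1 reads c0=768 → after 1×micro: 2 ⇒ (c0=768, c1=2)
[Gauss-Seidel] macro 9: S0 reads c0=768 → after 3×micro: 1536; S1 reads c0=1536 → after 1×micro: 2 ⇒ (c0=1536, c1=2)

first divergence at macro-step: never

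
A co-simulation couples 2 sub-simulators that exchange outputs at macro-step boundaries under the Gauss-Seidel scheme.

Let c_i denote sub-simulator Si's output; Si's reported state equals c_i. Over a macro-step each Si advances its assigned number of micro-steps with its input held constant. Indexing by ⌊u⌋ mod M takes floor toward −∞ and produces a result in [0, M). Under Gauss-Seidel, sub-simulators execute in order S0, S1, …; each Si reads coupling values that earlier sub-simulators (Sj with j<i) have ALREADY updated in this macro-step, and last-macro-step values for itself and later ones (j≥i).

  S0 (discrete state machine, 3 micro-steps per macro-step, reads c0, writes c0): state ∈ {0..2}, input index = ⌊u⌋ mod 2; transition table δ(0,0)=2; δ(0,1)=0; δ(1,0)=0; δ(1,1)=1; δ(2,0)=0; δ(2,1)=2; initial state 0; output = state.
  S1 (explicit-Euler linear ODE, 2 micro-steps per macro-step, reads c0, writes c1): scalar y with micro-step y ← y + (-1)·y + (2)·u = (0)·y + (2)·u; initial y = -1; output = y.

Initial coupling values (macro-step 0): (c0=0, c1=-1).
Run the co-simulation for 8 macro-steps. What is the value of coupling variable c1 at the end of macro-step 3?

macro 1: S0 reads c0=0 → after 3×micro: 2; S1 reads c0=2 → after 2×micro: 4 ⇒ (c0=2, c1=4)
macro 2: S0 reads c0=2 → after 3×micro: 0; S1 reads c0=0 → after 2×micro: 0 ⇒ (c0=0, c1=0)
macro 3: S0 reads c0=0 → after 3×micro: 2; S1 reads c0=2 → after 2×micro: 4 ⇒ (c0=2, c1=4)
macro 4: S0 reads c0=2 → after 3×micro: 0; S1 reads c0=0 → after 2×micro: 0 ⇒ (c0=0, c1=0)
macro 5: S0 reads c0=0 → after 3×micro: 2; S1 reads c0=2 → after 2×micro: 4 ⇒ (c0=2, c1=4)
macro 6: S0 reads c0=2 → after 3×micro: 0; S1 reads c0=0 → after 2×micro: 0 ⇒ (c0=0, c1=0)
macro 7: S0 reads c0=0 → after 3×micro: 2; S1 reads c0=2 → after 2×micro: 4 ⇒ (c0=2, c1=4)
macro 8: S0 reads c0=2 → after 3×micro: 0; S1 reads c0=0 → after 2×micro: 0 ⇒ (c0=0, c1=0)

c1 at macro-step 3 = 4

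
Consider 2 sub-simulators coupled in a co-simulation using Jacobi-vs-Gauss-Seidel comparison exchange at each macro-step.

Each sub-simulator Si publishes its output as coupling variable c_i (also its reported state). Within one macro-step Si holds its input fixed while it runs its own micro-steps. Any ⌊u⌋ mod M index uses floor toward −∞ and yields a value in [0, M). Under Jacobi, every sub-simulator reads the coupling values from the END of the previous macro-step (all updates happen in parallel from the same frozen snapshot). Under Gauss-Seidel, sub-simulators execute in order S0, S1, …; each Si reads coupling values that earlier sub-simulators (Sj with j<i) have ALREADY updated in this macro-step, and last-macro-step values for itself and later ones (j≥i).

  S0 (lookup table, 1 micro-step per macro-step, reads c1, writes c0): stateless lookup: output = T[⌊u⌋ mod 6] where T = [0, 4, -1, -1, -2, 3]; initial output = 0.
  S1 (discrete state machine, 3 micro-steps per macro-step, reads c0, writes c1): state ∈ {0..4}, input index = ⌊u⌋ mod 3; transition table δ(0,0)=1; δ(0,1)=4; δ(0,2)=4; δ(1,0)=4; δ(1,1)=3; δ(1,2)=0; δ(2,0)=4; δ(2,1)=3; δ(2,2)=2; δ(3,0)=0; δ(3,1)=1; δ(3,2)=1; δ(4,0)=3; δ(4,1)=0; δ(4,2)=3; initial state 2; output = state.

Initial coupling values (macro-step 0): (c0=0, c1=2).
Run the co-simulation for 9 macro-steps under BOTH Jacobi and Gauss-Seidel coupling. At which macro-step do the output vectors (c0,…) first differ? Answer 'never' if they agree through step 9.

[Jacobi] macro 1: S0 reads c1=2 → after 1×micro: -1; S1 reads c0=0 → after 3×micro: 0 ⇒ (c0=-1, c1=0)
[Jacobi] macro 2: S0 reads c1=0 → after 1×micro: 0; S1 reads c0=-1 → after 3×micro: 1 ⇒ (c0=0, c1=1)
[Jacobi] macro 3: S0 reads c1=1 → after 1×micro: 4; S1 reads c0=0 → after 3×micro: 0 ⇒ (c0=4, c1=0)
[Jacobi] macro 4: S0 reads c1=0 → after 1×micro: 0; S1 reads c0=4 → after 3×micro: 4 ⇒ (c0=0, c1=4)
[Jacobi] macro 5: S0 reads c1=4 → after 1×micro: -2; S1 reads c0=0 → after 3×micro: 1 ⇒ (c0=-2, c1=1)
[Jacobi] macro 6: S0 reads c1=1 → after 1×micro: 4; S1 reads c0=-2 → after 3×micro: 3 ⇒ (c0=4, c1=3)
[Jacobi] macro 7: S0 reads c1=3 → after 1×micro: -1; S1 reads c0=4 → after 3×micro: 1 ⇒ (c0=-1, c1=1)
[Jacobi] macro 8: S0 reads c1=1 → after 1×micro: 4; S1 reads c0=-1 → after 3×micro: 3 ⇒ (c0=4, c1=3)
[Jacobi] macro 9: S0 reads c1=3 → after 1×micro: -1; S1 reads c0=4 → after 3×micro: 1 ⇒ (c0=-1, c1=1)
[Gauss-Seidel] macro 1: S0 reads c1=2 → after 1×micro: -1; S1 reads c0=-1 → after 3×micro: 2 ⇒ (c0=-1, c1=2)
[Gauss-Seidel] macro 2: S0 reads c1=2 → after 1×micro: -1; S1 reads c0=-1 → after 3×micro: 2 ⇒ (c0=-1, c1=2)
[Gauss-Seidel] macro 3: S0 reads c1=2 → after 1×micro: -1; S1 reads c0=-1 → after 3×micro: 2 ⇒ (c0=-1, c1=2)
[Gauss-Seidel] macro 4: S0 reads c1=2 → after 1×micro: -1; S1 reads c0=-1 → after 3×micro: 2 ⇒ (c0=-1, c1=2)
[Gauss-Seidel] macro 5: S0 reads c1=2 → after 1×micro: -1; S1 reads c0=-1 → after 3×micro: 2 ⇒ (c0=-1, c1=2)
[Gauss-Seidel] macro 6: S0 reads c1=2 → after 1×micro: -1; S1 reads c0=-1 → after 3×micro: 2 ⇒ (c0=-1, c1=2)
[Gauss-Seidel] macro 7: S0 reads c1=2 → after 1×micro: -1; S1 reads c0=-1 → after 3×micro: 2 ⇒ (c0=-1, c1=2)
[Gauss-Seidel] macro 8: S0 reads c1=2 → after 1×micro: -1; S1 reads c0=-1 → after 3×micro: 2 ⇒ (c0=-1, c1=2)
[Gauss-Seidel] macro 9: S0 reads c1=2 → after 1×micro: -1; S1 reads c0=-1 → after 3×micro: 2 ⇒ (c0=-1, c1=2)

first divergence at macro-step: 1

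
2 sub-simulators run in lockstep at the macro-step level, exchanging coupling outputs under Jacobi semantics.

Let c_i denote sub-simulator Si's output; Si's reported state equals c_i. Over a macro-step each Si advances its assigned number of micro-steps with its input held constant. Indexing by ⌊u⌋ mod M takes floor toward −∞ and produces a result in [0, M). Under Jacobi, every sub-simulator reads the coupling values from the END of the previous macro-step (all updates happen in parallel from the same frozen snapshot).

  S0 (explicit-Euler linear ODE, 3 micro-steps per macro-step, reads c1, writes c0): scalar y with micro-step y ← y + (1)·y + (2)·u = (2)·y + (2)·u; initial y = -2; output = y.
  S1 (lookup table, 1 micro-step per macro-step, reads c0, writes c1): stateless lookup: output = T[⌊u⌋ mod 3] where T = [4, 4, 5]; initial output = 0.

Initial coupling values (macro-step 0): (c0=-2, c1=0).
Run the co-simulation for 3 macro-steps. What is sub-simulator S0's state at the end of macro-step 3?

macro 1: S0 reads c1=0 → after 3×micro: -16; S1 reads c0=-2 → after 1×micro: 4 ⇒ (c0=-16, c1=4)
macro 2: S0 reads c1=4 → after 3×micro: -72; S1 reads c0=-16 → after 1×micro: 5 ⇒ (c0=-72, c1=5)
macro 3: S0 reads c1=5 → after 3×micro: -506; S1 reads c0=-72 → after 1×micro: 4 ⇒ (c0=-506, c1=4)

S0 state at macro-step 3 = -506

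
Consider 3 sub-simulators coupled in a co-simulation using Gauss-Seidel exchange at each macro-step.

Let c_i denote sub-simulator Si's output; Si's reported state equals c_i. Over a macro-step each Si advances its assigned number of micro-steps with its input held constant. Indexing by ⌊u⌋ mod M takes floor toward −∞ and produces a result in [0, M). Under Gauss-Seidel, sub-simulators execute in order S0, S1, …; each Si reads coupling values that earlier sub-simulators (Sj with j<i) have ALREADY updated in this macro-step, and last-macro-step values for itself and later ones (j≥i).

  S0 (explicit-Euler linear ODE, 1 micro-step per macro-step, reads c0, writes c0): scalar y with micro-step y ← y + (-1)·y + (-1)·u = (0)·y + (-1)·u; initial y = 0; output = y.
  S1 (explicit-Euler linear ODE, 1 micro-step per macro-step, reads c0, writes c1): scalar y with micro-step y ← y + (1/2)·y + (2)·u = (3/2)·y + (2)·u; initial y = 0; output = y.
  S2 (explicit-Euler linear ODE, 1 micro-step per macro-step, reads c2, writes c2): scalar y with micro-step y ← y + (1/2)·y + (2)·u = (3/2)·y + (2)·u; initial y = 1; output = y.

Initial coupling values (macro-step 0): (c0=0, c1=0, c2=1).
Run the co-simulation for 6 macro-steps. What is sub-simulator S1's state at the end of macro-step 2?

S1 state at macro-step 2 = 0

macro 1: S0 reads c0=0 → after 1×micro: 0; S1 reads c0=0 → after 1×micro: 0; S2 reads c2=1 → after 1×micro: 7/2 ⇒ (c0=0, c1=0, c2=7/2)
macro 2: S0 reads c0=0 → after 1×micro: 0; S1 reads c0=0 → after 1×micro: 0; S2 reads c2=7/2 → after 1×micro: 49/4 ⇒ (c0=0, c1=0, c2=49/4)
macro 3: S0 reads c0=0 → after 1×micro: 0; S1 reads c0=0 → after 1×micro: 0; S2 reads c2=49/4 → after 1×micro: 343/8 ⇒ (c0=0, c1=0, c2=343/8)
macro 4: S0 reads c0=0 → after 1×micro: 0; S1 reads c0=0 → after 1×micro: 0; S2 reads c2=343/8 → after 1×micro: 2401/16 ⇒ (c0=0, c1=0, c2=2401/16)
macro 5: S0 reads c0=0 → after 1×micro: 0; S1 reads c0=0 → after 1×micro: 0; S2 reads c2=2401/16 → after 1×micro: 16807/32 ⇒ (c0=0, c1=0, c2=16807/32)
macro 6: S0 reads c0=0 → after 1×micro: 0; S1 reads c0=0 → after 1×micro: 0; S2 reads c2=16807/32 → after 1×micro: 117649/64 ⇒ (c0=0, c1=0, c2=117649/64)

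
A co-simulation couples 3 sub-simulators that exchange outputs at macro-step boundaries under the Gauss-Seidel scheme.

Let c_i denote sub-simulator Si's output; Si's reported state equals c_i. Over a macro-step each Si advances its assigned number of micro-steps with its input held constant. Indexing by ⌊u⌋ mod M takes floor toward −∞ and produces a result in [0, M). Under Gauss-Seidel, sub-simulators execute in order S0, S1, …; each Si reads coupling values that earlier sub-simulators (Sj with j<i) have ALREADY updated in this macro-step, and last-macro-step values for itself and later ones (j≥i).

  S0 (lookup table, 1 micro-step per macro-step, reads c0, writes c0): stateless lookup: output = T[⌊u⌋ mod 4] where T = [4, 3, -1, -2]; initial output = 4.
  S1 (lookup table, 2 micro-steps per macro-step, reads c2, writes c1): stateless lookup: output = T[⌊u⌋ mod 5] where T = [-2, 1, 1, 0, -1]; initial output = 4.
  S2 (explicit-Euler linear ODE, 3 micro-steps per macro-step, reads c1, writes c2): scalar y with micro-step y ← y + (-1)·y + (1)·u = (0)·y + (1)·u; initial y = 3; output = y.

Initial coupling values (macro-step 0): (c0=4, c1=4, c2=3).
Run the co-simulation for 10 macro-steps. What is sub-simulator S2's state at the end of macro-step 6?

S2 state at macro-step 6 = -2

macro 1: S0 reads c0=4 → after 1×micro: 4; S1 reads c2=3 → after 2×micro: 0; S2 reads c1=0 → after 3×micro: 0 ⇒ (c0=4, c1=0, c2=0)
macro 2: S0 reads c0=4 → after 1×micro: 4; S1 reads c2=0 → after 2×micro: -2; S2 reads c1=-2 → after 3×micro: -2 ⇒ (c0=4, c1=-2, c2=-2)
macro 3: S0 reads c0=4 → after 1×micro: 4; S1 reads c2=-2 → after 2×micro: 0; S2 reads c1=0 → after 3×micro: 0 ⇒ (c0=4, c1=0, c2=0)
macro 4: S0 reads c0=4 → after 1×micro: 4; S1 reads c2=0 → after 2×micro: -2; S2 reads c1=-2 → after 3×micro: -2 ⇒ (c0=4, c1=-2, c2=-2)
macro 5: S0 reads c0=4 → after 1×micro: 4; S1 reads c2=-2 → after 2×micro: 0; S2 reads c1=0 → after 3×micro: 0 ⇒ (c0=4, c1=0, c2=0)
macro 6: S0 reads c0=4 → after 1×micro: 4; S1 reads c2=0 → after 2×micro: -2; S2 reads c1=-2 → after 3×micro: -2 ⇒ (c0=4, c1=-2, c2=-2)
macro 7: S0 reads c0=4 → after 1×micro: 4; S1 reads c2=-2 → after 2×micro: 0; S2 reads c1=0 → after 3×micro: 0 ⇒ (c0=4, c1=0, c2=0)
macro 8: S0 reads c0=4 → after 1×micro: 4; S1 reads c2=0 → after 2×micro: -2; S2 reads c1=-2 → after 3×micro: -2 ⇒ (c0=4, c1=-2, c2=-2)
macro 9: S0 reads c0=4 → after 1×micro: 4; S1 reads c2=-2 → after 2×micro: 0; S2 reads c1=0 → after 3×micro: 0 ⇒ (c0=4, c1=0, c2=0)
macro 10: S0 reads c0=4 → after 1×micro: 4; S1 reads c2=0 → after 2×micro: -2; S2 reads c1=-2 → after 3×micro: -2 ⇒ (c0=4, c1=-2, c2=-2)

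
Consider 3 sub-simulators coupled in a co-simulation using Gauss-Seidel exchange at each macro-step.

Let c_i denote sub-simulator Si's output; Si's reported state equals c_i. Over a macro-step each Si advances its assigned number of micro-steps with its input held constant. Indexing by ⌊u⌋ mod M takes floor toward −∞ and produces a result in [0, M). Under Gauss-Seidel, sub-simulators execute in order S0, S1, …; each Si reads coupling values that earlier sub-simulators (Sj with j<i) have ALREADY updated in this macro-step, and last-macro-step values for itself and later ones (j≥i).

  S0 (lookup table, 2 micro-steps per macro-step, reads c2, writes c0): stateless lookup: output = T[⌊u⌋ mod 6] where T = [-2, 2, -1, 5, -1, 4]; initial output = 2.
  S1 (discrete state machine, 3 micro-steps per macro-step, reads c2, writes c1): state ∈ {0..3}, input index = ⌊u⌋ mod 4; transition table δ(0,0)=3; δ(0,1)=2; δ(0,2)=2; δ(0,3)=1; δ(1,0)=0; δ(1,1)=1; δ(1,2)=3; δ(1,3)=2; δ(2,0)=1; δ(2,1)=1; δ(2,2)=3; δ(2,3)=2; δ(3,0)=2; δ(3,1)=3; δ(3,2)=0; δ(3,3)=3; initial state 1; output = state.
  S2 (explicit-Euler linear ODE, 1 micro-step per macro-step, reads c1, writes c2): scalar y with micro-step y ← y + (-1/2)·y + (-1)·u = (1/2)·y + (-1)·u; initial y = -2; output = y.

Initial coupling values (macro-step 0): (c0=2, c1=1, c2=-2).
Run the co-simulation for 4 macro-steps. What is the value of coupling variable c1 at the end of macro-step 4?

c1 at macro-step 4 = 1

macro 1: S0 reads c2=-2 → after 2×micro: -1; S1 reads c2=-2 → after 3×micro: 2; S2 reads c1=2 → after 1×micro: -3 ⇒ (c0=-1, c1=2, c2=-3)
macro 2: S0 reads c2=-3 → after 2×micro: 5; S1 reads c2=-3 → after 3×micro: 1; S2 reads c1=1 → after 1×micro: -5/2 ⇒ (c0=5, c1=1, c2=-5/2)
macro 3: S0 reads c2=-5/2 → after 2×micro: 5; S1 reads c2=-5/2 → after 3×micro: 1; S2 reads c1=1 → after 1×micro: -9/4 ⇒ (c0=5, c1=1, c2=-9/4)
macro 4: S0 reads c2=-9/4 → after 2×micro: 5; S1 reads c2=-9/4 → after 3×micro: 1; S2 reads c1=1 → after 1×micro: -17/8 ⇒ (c0=5, c1=1, c2=-17/8)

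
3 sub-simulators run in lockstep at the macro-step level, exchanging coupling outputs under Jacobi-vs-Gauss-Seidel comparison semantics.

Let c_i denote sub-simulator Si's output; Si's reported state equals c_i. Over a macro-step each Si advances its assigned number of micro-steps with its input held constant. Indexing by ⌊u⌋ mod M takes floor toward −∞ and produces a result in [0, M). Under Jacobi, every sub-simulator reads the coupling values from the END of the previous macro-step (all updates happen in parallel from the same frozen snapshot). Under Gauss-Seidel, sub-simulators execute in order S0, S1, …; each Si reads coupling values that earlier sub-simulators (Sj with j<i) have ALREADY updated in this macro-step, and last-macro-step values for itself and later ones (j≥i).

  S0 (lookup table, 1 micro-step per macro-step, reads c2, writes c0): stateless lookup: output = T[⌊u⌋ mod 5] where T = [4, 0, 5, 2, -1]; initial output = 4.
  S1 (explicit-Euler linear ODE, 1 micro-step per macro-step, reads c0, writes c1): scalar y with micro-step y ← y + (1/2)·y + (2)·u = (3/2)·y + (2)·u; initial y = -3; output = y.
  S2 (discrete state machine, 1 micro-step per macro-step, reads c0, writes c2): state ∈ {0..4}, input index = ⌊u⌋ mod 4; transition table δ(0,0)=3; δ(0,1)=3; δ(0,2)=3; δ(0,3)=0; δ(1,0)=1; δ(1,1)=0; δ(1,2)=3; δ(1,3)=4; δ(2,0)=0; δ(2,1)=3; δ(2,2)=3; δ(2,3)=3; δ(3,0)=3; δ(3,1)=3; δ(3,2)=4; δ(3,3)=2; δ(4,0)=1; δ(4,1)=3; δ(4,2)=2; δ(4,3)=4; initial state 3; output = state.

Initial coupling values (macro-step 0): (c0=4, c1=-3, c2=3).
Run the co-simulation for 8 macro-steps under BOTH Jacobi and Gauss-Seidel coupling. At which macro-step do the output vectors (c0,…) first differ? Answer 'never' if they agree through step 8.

first divergence at macro-step: 1

[Jacobi] macro 1: S0 reads c2=3 → after 1×micro: 2; S1 reads c0=4 → after 1×micro: 7/2; S2 reads c0=4 → after 1×micro: 3 ⇒ (c0=2, c1=7/2, c2=3)
[Jacobi] macro 2: S0 reads c2=3 → after 1×micro: 2; S1 reads c0=2 → after 1×micro: 37/4; S2 reads c0=2 → after 1×micro: 4 ⇒ (c0=2, c1=37/4, c2=4)
[Jacobi] macro 3: S0 reads c2=4 → after 1×micro: -1; S1 reads c0=2 → after 1×micro: 143/8; S2 reads c0=2 → after 1×micro: 2 ⇒ (c0=-1, c1=143/8, c2=2)
[Jacobi] macro 4: S0 reads c2=2 → after 1×micro: 5; S1 reads c0=-1 → after 1×micro: 397/16; S2 reads c0=-1 → after 1×micro: 3 ⇒ (c0=5, c1=397/16, c2=3)
[Jacobi] macro 5: S0 reads c2=3 → after 1×micro: 2; S1 reads c0=5 → after 1×micro: 1511/32; S2 reads c0=5 → after 1×micro: 3 ⇒ (c0=2, c1=1511/32, c2=3)
[Jacobi] macro 6: S0 reads c2=3 → after 1×micro: 2; S1 reads c0=2 → after 1×micro: 4789/64; S2 reads c0=2 → after 1×micro: 4 ⇒ (c0=2, c1=4789/64, c2=4)
[Jacobi] macro 7: S0 reads c2=4 → after 1×micro: -1; S1 reads c0=2 → after 1×micro: 14879/128; S2 reads c0=2 → after 1×micro: 2 ⇒ (c0=-1, c1=14879/128, c2=2)
[Jacobi] macro 8: S0 reads c2=2 → after 1×micro: 5; S1 reads c0=-1 → after 1×micro: 44125/256; S2 reads c0=-1 → after 1×micro: 3 ⇒ (c0=5, c1=44125/256, c2=3)
[Gauss-Seidel] macro 1: S0 reads c2=3 → after 1×micro: 2; S1 reads c0=2 → after 1×micro: -1/2; S2 reads c0=2 → after 1×micro: 4 ⇒ (c0=2, c1=-1/2, c2=4)
[Gauss-Seidel] macro 2: S0 reads c2=4 → after 1×micro: -1; S1 reads c0=-1 → after 1×micro: -11/4; S2 reads c0=-1 → after 1×micro: 4 ⇒ (c0=-1, c1=-11/4, c2=4)
[Gauss-Seidel] macro 3: S0 reads c2=4 → after 1×micro: -1; S1 reads c0=-1 → after 1×micro: -49/8; S2 reads c0=-1 → after 1×micro: 4 ⇒ (c0=-1, c1=-49/8, c2=4)
[Gauss-Seidel] macro 4: S0 reads c2=4 → after 1×micro: -1; S1 reads c0=-1 → after 1×micro: -179/16; S2 reads c0=-1 → after 1×micro: 4 ⇒ (c0=-1, c1=-179/16, c2=4)
[Gauss-Seidel] macro 5: S0 reads c2=4 → after 1×micro: -1; S1 reads c0=-1 → after 1×micro: -601/32; S2 reads c0=-1 → after 1×micro: 4 ⇒ (c0=-1, c1=-601/32, c2=4)
[Gauss-Seidel] macro 6: S0 reads c2=4 → after 1×micro: -1; S1 reads c0=-1 → after 1×micro: -1931/64; S2 reads c0=-1 → after 1×micro: 4 ⇒ (c0=-1, c1=-1931/64, c2=4)
[Gauss-Seidel] macro 7: S0 reads c2=4 → after 1×micro: -1; S1 reads c0=-1 → after 1×micro: -6049/128; S2 reads c0=-1 → after 1×micro: 4 ⇒ (c0=-1, c1=-6049/128, c2=4)
[Gauss-Seidel] macro 8: S0 reads c2=4 → after 1×micro: -1; S1 reads c0=-1 → after 1×micro: -18659/256; S2 reads c0=-1 → after 1×micro: 4 ⇒ (c0=-1, c1=-18659/256, c2=4)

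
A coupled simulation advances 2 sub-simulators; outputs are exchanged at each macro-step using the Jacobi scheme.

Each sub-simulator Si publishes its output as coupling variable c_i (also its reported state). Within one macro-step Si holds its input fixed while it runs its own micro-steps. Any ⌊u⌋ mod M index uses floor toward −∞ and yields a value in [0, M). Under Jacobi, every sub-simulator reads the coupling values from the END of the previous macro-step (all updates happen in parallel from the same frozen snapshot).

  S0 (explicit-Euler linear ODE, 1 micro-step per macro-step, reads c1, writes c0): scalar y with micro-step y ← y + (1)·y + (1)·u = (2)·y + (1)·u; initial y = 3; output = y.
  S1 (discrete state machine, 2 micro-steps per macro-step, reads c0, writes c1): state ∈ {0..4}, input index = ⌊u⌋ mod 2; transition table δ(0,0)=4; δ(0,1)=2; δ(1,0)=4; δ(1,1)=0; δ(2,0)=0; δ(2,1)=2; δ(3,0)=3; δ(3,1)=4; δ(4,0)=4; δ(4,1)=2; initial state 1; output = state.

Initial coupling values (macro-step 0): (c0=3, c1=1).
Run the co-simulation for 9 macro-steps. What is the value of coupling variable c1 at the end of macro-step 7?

c1 at macro-step 7 = 4

macro 1: S0 reads c1=1 → after 1×micro: 7; S1 reads c0=3 → after 2×micro: 2 ⇒ (c0=7, c1=2)
macro 2: S0 reads c1=2 → after 1×micro: 16; S1 reads c0=7 → after 2×micro: 2 ⇒ (c0=16, c1=2)
macro 3: S0 reads c1=2 → after 1×micro: 34; S1 reads c0=16 → after 2×micro: 4 ⇒ (c0=34, c1=4)
macro 4: S0 reads c1=4 → after 1×micro: 72; S1 reads c0=34 → after 2×micro: 4 ⇒ (c0=72, c1=4)
macro 5: S0 reads c1=4 → after 1×micro: 148; S1 reads c0=72 → after 2×micro: 4 ⇒ (c0=148, c1=4)
macro 6: S0 reads c1=4 → after 1×micro: 300; S1 reads c0=148 → after 2×micro: 4 ⇒ (c0=300, c1=4)
macro 7: S0 reads c1=4 → after 1×micro: 604; S1 reads c0=300 → after 2×micro: 4 ⇒ (c0=604, c1=4)
macro 8: S0 reads c1=4 → after 1×micro: 1212; S1 reads c0=604 → after 2×micro: 4 ⇒ (c0=1212, c1=4)
macro 9: S0 reads c1=4 → after 1×micro: 2428; S1 reads c0=1212 → after 2×micro: 4 ⇒ (c0=2428, c1=4)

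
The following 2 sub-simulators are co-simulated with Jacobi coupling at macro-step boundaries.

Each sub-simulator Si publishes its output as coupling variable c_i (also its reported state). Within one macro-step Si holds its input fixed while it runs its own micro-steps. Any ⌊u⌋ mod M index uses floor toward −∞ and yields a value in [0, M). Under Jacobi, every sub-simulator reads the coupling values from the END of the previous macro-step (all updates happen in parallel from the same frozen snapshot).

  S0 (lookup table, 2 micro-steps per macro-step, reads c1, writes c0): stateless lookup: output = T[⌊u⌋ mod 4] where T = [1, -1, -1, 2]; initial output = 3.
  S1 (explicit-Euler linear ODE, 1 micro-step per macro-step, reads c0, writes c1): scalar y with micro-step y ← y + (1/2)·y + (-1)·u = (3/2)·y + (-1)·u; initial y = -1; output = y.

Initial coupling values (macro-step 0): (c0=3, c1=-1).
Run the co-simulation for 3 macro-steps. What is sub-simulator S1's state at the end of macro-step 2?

macro 1: S0 reads c1=-1 → after 2×micro: 2; S1 reads c0=3 → after 1×micro: -9/2 ⇒ (c0=2, c1=-9/2)
macro 2: S0 reads c1=-9/2 → after 2×micro: 2; S1 reads c0=2 → after 1×micro: -35/4 ⇒ (c0=2, c1=-35/4)
macro 3: S0 reads c1=-35/4 → after 2×micro: 2; S1 reads c0=2 → after 1×micro: -121/8 ⇒ (c0=2, c1=-121/8)

S1 state at macro-step 2 = -35/4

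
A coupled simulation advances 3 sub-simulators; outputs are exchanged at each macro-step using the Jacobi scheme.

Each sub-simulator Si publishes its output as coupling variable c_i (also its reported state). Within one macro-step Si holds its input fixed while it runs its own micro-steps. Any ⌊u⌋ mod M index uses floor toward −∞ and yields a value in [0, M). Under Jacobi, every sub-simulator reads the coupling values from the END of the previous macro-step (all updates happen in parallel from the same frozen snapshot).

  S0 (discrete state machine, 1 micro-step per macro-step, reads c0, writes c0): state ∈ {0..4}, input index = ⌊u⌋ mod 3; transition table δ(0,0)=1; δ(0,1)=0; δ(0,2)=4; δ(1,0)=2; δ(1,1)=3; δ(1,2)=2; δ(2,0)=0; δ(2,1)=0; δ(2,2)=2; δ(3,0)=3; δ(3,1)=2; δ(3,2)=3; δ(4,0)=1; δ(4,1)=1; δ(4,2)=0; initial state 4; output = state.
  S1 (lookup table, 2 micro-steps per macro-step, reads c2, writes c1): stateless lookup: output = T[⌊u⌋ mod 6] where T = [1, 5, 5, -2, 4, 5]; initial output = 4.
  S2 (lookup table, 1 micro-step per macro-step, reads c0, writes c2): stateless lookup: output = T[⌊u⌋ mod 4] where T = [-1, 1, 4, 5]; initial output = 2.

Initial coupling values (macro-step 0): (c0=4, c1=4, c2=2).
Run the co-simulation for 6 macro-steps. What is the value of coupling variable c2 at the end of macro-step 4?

macro 1: S0 reads c0=4 → after 1×micro: 1; S1 reads c2=2 → after 2×micro: 5; S2 reads c0=4 → after 1×micro: -1 ⇒ (c0=1, c1=5, c2=-1)
macro 2: S0 reads c0=1 → after 1×micro: 3; S1 reads c2=-1 → after 2×micro: 5; S2 reads c0=1 → after 1×micro: 1 ⇒ (c0=3, c1=5, c2=1)
macro 3: S0 reads c0=3 → after 1×micro: 3; S1 reads c2=1 → after 2×micro: 5; S2 reads c0=3 → after 1×micro: 5 ⇒ (c0=3, c1=5, c2=5)
macro 4: S0 reads c0=3 → after 1×micro: 3; S1 reads c2=5 → after 2×micro: 5; S2 reads c0=3 → after 1×micro: 5 ⇒ (c0=3, c1=5, c2=5)
macro 5: S0 reads c0=3 → after 1×micro: 3; S1 reads c2=5 → after 2×micro: 5; S2 reads c0=3 → after 1×micro: 5 ⇒ (c0=3, c1=5, c2=5)
macro 6: S0 reads c0=3 → after 1×micro: 3; S1 reads c2=5 → after 2×micro: 5; S2 reads c0=3 → after 1×micro: 5 ⇒ (c0=3, c1=5, c2=5)

c2 at macro-step 4 = 5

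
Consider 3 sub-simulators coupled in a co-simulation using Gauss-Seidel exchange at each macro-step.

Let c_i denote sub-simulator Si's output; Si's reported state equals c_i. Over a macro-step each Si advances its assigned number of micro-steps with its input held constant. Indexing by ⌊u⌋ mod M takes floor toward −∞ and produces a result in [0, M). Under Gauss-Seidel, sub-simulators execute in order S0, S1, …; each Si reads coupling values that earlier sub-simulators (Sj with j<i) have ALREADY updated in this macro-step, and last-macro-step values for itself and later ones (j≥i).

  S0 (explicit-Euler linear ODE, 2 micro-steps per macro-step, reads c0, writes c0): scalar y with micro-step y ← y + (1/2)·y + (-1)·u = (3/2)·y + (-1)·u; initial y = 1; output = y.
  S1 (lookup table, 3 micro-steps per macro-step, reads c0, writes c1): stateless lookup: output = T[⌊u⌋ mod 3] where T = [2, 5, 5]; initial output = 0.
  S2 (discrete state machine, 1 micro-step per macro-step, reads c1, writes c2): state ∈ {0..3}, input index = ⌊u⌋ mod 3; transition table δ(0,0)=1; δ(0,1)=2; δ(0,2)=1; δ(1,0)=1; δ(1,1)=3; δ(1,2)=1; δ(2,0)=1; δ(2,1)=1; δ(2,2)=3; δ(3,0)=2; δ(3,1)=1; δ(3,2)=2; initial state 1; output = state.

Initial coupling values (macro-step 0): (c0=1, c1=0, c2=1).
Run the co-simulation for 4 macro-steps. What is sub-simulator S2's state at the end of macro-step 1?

S2 state at macro-step 1 = 1

macro 1: S0 reads c0=1 → after 2×micro: -1/4; S1 reads c0=-1/4 → after 3×micro: 5; S2 reads c1=5 → after 1×micro: 1 ⇒ (c0=-1/4, c1=5, c2=1)
macro 2: S0 reads c0=-1/4 → after 2×micro: 1/16; S1 reads c0=1/16 → after 3×micro: 2; S2 reads c1=2 → after 1×micro: 1 ⇒ (c0=1/16, c1=2, c2=1)
macro 3: S0 reads c0=1/16 → after 2×micro: -1/64; S1 reads c0=-1/64 → after 3×micro: 5; S2 reads c1=5 → after 1×micro: 1 ⇒ (c0=-1/64, c1=5, c2=1)
macro 4: S0 reads c0=-1/64 → after 2×micro: 1/256; S1 reads c0=1/256 → after 3×micro: 2; S2 reads c1=2 → after 1×micro: 1 ⇒ (c0=1/256, c1=2, c2=1)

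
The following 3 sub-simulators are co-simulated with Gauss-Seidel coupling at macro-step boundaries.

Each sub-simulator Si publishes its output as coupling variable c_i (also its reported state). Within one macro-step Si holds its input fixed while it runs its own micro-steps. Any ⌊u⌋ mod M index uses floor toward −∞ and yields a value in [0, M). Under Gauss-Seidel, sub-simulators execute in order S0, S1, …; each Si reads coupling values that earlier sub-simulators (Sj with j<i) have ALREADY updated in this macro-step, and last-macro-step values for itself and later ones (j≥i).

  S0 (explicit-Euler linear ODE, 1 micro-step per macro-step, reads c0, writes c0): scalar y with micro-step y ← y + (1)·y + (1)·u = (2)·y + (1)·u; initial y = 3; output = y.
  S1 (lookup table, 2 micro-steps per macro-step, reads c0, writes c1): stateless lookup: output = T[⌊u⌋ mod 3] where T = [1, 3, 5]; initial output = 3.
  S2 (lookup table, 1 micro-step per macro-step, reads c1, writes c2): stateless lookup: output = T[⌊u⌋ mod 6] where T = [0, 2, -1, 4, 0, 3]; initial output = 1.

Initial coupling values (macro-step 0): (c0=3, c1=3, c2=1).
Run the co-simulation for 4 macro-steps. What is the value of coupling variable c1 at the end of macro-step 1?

c1 at macro-step 1 = 1

macro 1: S0 reads c0=3 → after 1×micro: 9; S1 reads c0=9 → after 2×micro: 1; S2 reads c1=1 → after 1×micro: 2 ⇒ (c0=9, c1=1, c2=2)
macro 2: S0 reads c0=9 → after 1×micro: 27; S1 reads c0=27 → after 2×micro: 1; S2 reads c1=1 → after 1×micro: 2 ⇒ (c0=27, c1=1, c2=2)
macro 3: S0 reads c0=27 → after 1×micro: 81; S1 reads c0=81 → after 2×micro: 1; S2 reads c1=1 → after 1×micro: 2 ⇒ (c0=81, c1=1, c2=2)
macro 4: S0 reads c0=81 → after 1×micro: 243; S1 reads c0=243 → after 2×micro: 1; S2 reads c1=1 → after 1×micro: 2 ⇒ (c0=243, c1=1, c2=2)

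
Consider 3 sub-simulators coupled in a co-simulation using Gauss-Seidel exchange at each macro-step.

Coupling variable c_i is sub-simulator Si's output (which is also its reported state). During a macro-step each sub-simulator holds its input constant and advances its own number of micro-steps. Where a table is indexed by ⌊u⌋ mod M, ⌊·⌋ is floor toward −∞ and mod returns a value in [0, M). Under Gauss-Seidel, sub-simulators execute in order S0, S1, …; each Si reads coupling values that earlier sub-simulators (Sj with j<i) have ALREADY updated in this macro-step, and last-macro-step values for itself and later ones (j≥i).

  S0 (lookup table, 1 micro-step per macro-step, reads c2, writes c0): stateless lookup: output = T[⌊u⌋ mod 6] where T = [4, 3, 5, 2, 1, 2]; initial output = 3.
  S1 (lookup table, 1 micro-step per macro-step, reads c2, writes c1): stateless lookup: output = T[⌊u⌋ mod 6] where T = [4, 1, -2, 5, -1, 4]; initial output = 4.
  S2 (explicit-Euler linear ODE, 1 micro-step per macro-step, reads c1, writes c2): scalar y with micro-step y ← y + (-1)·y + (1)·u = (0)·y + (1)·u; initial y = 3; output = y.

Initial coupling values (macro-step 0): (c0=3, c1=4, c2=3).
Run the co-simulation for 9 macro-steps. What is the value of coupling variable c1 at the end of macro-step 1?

c1 at macro-step 1 = 5

macro 1: S0 reads c2=3 → after 1×micro: 2; S1 reads c2=3 → after 1×micro: 5; S2 reads c1=5 → after 1×micro: 5 ⇒ (c0=2, c1=5, c2=5)
macro 2: S0 reads c2=5 → after 1×micro: 2; S1 reads c2=5 → after 1×micro: 4; S2 reads c1=4 → after 1×micro: 4 ⇒ (c0=2, c1=4, c2=4)
macro 3: S0 reads c2=4 → after 1×micro: 1; S1 reads c2=4 → after 1×micro: -1; S2 reads c1=-1 → after 1×micro: -1 ⇒ (c0=1, c1=-1, c2=-1)
macro 4: S0 reads c2=-1 → after 1×micro: 2; S1 reads c2=-1 → after 1×micro: 4; S2 reads c1=4 → after 1×micro: 4 ⇒ (c0=2, c1=4, c2=4)
macro 5: S0 reads c2=4 → after 1×micro: 1; S1 reads c2=4 → after 1×micro: -1; S2 reads c1=-1 → after 1×micro: -1 ⇒ (c0=1, c1=-1, c2=-1)
macro 6: S0 reads c2=-1 → after 1×micro: 2; S1 reads c2=-1 → after 1×micro: 4; S2 reads c1=4 → after 1×micro: 4 ⇒ (c0=2, c1=4, c2=4)
macro 7: S0 reads c2=4 → after 1×micro: 1; S1 reads c2=4 → after 1×micro: -1; S2 reads c1=-1 → after 1×micro: -1 ⇒ (c0=1, c1=-1, c2=-1)
macro 8: S0 reads c2=-1 → after 1×micro: 2; S1 reads c2=-1 → after 1×micro: 4; S2 reads c1=4 → after 1×micro: 4 ⇒ (c0=2, c1=4, c2=4)
macro 9: S0 reads c2=4 → after 1×micro: 1; S1 reads c2=4 → after 1×micro: -1; S2 reads c1=-1 → after 1×micro: -1 ⇒ (c0=1, c1=-1, c2=-1)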